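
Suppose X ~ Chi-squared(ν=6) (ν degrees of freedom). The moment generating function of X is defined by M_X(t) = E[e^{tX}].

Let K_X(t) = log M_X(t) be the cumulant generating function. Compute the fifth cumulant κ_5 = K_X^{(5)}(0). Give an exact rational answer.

κ_5 = D^5[K](0) = 2304

M_X(t) = (1 - 2*t)^(-3)
K_X(t) = log M_X(t) = -3*log(1 - 2*t)
D^5[K](t) = -2304/(32*t^5 - 80*t^4 + 80*t^3 - 40*t^2 + 10*t - 1)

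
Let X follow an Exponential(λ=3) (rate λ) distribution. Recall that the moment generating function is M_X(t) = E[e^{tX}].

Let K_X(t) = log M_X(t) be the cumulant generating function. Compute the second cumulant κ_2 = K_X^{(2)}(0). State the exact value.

κ_2 = D^2[K](0) = 1/9

M_X(t) = 3/(3 - t)
K_X(t) = log M_X(t) = -log(3 - t) + log(3)
D^2[K](t) = 1/(t^2 - 6*t + 9)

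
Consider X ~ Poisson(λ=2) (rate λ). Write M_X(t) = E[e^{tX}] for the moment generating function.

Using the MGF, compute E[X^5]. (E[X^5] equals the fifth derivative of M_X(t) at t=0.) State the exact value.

E[X^5] = M^(5)(0) = 454

M_X(t) = e^(2*e^(t) - 2)
M^(5)(t) = (32*e^(5*t)*e^(2*e^(t)) + 160*e^(4*t)*e^(2*e^(t)) + 200*e^(3*t)*e^(2*e^(t)) + 60*e^(2*t)*e^(2*e^(t)) + 2*e^(t)*e^(2*e^(t)))*e^(-2)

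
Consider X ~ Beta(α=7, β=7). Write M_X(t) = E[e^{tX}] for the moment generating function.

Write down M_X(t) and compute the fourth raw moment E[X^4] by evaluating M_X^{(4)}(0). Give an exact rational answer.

E[X^4] = M^(4)(0) = 3/34

M_X(t) = ₁F₁(7; 14; t)
M^(4)(t) = 3*₁F₁(11; 18; t)/34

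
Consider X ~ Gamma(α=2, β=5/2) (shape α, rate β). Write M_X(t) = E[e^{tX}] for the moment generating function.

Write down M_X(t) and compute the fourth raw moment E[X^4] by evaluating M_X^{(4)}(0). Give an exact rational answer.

M_X(t) = 25/(4*(5/2 - t)^2)
D^4[M](t) = 48000/(64*t^6 - 960*t^5 + 6000*t^4 - 20000*t^3 + 37500*t^2 - 37500*t + 15625)

E[X^4] = D^4[M](0) = 384/125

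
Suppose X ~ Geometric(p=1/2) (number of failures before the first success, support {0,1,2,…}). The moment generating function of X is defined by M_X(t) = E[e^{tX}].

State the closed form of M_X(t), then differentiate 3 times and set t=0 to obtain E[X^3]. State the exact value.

M_X(t) = 1/(2*(1 - e^(t)/2))
dM/dt = e^(t)/(e^(2*t) - 4*e^(t) + 4)
d^2M/dt^2 = (-e^(2*t) - 2*e^(t))/(e^(3*t) - 6*e^(2*t) + 12*e^(t) - 8)
d^3M/dt^3 = (e^(3*t) + 8*e^(2*t) + 4*e^(t))/(e^(4*t) - 8*e^(3*t) + 24*e^(2*t) - 32*e^(t) + 16)

E[X^3] = d^3M/dt^3 |_{t=0} = 13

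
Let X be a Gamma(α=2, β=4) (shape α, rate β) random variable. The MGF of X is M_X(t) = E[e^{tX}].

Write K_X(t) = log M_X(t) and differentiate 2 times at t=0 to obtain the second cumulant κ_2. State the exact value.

κ_2 = K′′(0) = 1/8

M_X(t) = 16/(4 - t)^2
K_X(t) = log M_X(t) = -2*log(4 - t) + 4*log(2)
K′(t) = -2/(t - 4)
K′′(t) = 2/(t^2 - 8*t + 16)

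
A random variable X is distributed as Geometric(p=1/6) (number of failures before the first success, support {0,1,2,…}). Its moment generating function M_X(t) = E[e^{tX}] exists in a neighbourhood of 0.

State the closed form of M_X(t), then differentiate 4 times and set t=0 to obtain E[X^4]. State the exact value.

M_X(t) = 1/(6*(1 - 5*e^(t)/6))
dM/dt = 5*e^(t)/(25*e^(2*t) - 60*e^(t) + 36)
d^2M/dt^2 = (-25*e^(2*t) - 30*e^(t))/(125*e^(3*t) - 450*e^(2*t) + 540*e^(t) - 216)
d^3M/dt^3 = (125*e^(3*t) + 600*e^(2*t) + 180*e^(t))/(625*e^(4*t) - 3000*e^(3*t) + 5400*e^(2*t) - 4320*e^(t) + 1296)
d^4M/dt^4 = (-625*e^(4*t) - 8250*e^(3*t) - 9900*e^(2*t) - 1080*e^(t))/(3125*e^(5*t) - 18750*e^(4*t) + 45000*e^(3*t) - 54000*e^(2*t) + 32400*e^(t) - 7776)

E[X^4] = d^4M/dt^4 |_{t=0} = 19855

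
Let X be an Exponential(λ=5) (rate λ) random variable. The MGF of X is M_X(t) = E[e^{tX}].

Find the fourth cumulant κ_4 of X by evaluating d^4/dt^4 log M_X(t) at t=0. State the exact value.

M_X(t) = 5/(5 - t)
K_X(t) = log M_X(t) = -log(5 - t) + log(5)
K′(t) = -1/(t - 5)
K′′(t) = 1/(t^2 - 10*t + 25)
K′′′(t) = -2/(t^3 - 15*t^2 + 75*t - 125)
K′′′′(t) = 6/(t^4 - 20*t^3 + 150*t^2 - 500*t + 625)

κ_4 = K′′′′(0) = 6/625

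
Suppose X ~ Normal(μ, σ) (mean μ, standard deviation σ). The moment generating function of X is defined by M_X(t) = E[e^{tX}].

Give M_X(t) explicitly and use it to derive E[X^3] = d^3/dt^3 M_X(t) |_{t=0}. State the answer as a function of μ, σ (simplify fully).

M_X(t) = e^(μ*t + σ^2*t^2/2)
dM/dt = μ*e^(μ*t)*e^(σ^2*t^2/2) + σ^2*t*e^(μ*t)*e^(σ^2*t^2/2)
d^2M/dt^2 = μ^2*e^(μ*t)*e^(σ^2*t^2/2) + 2*μ*σ^2*t*e^(μ*t)*e^(σ^2*t^2/2) + σ^4*t^2*e^(μ*t)*e^(σ^2*t^2/2) + σ^2*e^(μ*t)*e^(σ^2*t^2/2)

E[X^3] = d^3M/dt^3 |_{t=0} = μ*(μ^2 + 3*σ^2)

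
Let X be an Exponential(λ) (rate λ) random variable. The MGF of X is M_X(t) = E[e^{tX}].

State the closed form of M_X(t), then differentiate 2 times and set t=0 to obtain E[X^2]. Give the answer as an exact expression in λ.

M_X(t) = λ/(λ - t)
D^2[M](t) = -2*λ/(-λ^3 + 3*λ^2*t - 3*λ*t^2 + t^3)

E[X^2] = D^2[M](0) = 2/λ^2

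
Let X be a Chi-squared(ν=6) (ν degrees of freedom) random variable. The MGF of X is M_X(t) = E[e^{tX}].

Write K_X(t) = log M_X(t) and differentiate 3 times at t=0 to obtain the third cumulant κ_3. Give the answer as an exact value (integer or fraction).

κ_3 = D^3[K](0) = 48

M_X(t) = (1 - 2*t)^(-3)
K_X(t) = log M_X(t) = -3*log(1 - 2*t)
D^3[K](t) = -48/(8*t^3 - 12*t^2 + 6*t - 1)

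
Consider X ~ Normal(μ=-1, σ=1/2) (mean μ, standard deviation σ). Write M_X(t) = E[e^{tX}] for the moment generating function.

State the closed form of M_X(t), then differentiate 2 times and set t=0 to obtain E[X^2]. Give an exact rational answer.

E[X^2] = d^2M/dt^2 |_{t=0} = 5/4

M_X(t) = e^(t^2/8 - t)
dM/dt = t*e^(-t)*e^(t^2/8)/4 - e^(-t)*e^(t^2/8)
d^2M/dt^2 = (t^2*e^(t^2/8) - 8*t*e^(t^2/8) + 20*e^(t^2/8))*e^(-t)/16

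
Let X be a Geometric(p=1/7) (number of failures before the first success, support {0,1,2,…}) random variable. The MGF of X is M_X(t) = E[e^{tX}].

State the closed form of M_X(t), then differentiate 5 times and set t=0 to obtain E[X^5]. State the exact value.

E[X^5] = M′′′′′(0) = 1277646

M_X(t) = 1/(7*(1 - 6*e^(t)/7))
M′(t) = 6*e^(t)/(36*e^(2*t) - 84*e^(t) + 49)
M′′(t) = (-36*e^(2*t) - 42*e^(t))/(216*e^(3*t) - 756*e^(2*t) + 882*e^(t) - 343)
M′′′(t) = (216*e^(3*t) + 1008*e^(2*t) + 294*e^(t))/(1296*e^(4*t) - 6048*e^(3*t) + 10584*e^(2*t) - 8232*e^(t) + 2401)
M′′′′(t) = (-1296*e^(4*t) - 16632*e^(3*t) - 19404*e^(2*t) - 2058*e^(t))/(7776*e^(5*t) - 45360*e^(4*t) + 105840*e^(3*t) - 123480*e^(2*t) + 72030*e^(t) - 16807)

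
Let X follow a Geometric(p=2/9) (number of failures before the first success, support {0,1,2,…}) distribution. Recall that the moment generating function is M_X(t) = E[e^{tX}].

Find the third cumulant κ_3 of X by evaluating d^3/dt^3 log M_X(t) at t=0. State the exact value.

M_X(t) = 2/(9*(1 - 7*e^(t)/9))
K_X(t) = log M_X(t) = -log(1 - 7*e^(t)/9) - 2*log(3) + log(2)
K′(t) = -7*e^(t)/(7*e^(t) - 9)
K′′(t) = 63*e^(t)/(49*e^(2*t) - 126*e^(t) + 81)
K′′′(t) = (-441*e^(2*t) - 567*e^(t))/(343*e^(3*t) - 1323*e^(2*t) + 1701*e^(t) - 729)

κ_3 = K′′′(0) = 126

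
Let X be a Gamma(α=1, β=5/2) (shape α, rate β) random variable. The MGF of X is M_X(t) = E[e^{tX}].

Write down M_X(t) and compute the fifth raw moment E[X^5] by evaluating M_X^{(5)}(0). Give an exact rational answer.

M_X(t) = 5/(2*(5/2 - t))
M^(5)(t) = 19200/(64*t^6 - 960*t^5 + 6000*t^4 - 20000*t^3 + 37500*t^2 - 37500*t + 15625)

E[X^5] = M^(5)(0) = 768/625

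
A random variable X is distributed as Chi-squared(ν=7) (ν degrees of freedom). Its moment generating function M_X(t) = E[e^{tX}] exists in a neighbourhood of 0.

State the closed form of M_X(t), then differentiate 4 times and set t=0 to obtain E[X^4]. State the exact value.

E[X^4] = D^4[M](0) = 9009

M_X(t) = (1 - 2*t)^(-7/2)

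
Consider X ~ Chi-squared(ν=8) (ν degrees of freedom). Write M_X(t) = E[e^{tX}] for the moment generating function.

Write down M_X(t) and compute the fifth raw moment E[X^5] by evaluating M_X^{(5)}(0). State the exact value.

E[X^5] = M′′′′′(0) = 215040

M_X(t) = (1 - 2*t)^(-4)
M′(t) = -8/(32*t^5 - 80*t^4 + 80*t^3 - 40*t^2 + 10*t - 1)
M′′(t) = 80/(64*t^6 - 192*t^5 + 240*t^4 - 160*t^3 + 60*t^2 - 12*t + 1)
M′′′(t) = -960/(128*t^7 - 448*t^6 + 672*t^5 - 560*t^4 + 280*t^3 - 84*t^2 + 14*t - 1)
M′′′′(t) = 13440/(256*t^8 - 1024*t^7 + 1792*t^6 - 1792*t^5 + 1120*t^4 - 448*t^3 + 112*t^2 - 16*t + 1)
M′′′′′(t) = -215040/(512*t^9 - 2304*t^8 + 4608*t^7 - 5376*t^6 + 4032*t^5 - 2016*t^4 + 672*t^3 - 144*t^2 + 18*t - 1)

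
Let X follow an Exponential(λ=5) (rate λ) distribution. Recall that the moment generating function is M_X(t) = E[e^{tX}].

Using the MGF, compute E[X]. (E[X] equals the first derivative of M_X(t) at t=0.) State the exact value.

M_X(t) = 5/(5 - t)
dM/dt = 5/(t^2 - 10*t + 25)

E[X] = dM/dt |_{t=0} = 1/5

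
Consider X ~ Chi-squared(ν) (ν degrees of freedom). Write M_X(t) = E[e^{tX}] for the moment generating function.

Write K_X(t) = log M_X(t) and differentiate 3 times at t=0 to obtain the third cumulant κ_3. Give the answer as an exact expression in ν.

M_X(t) = (1 - 2*t)^(-ν/2)
K_X(t) = log M_X(t) = -ν*log(1 - 2*t)/2
dK/dt = -ν/(2*t - 1)
d^2K/dt^2 = 2*ν/(4*t^2 - 4*t + 1)
d^3K/dt^3 = -8*ν/(8*t^3 - 12*t^2 + 6*t - 1)

κ_3 = d^3K/dt^3 |_{t=0} = 8*ν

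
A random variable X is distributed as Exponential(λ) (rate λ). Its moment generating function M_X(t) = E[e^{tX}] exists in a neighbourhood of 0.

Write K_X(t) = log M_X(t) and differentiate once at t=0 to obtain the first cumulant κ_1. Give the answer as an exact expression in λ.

M_X(t) = λ/(λ - t)
K_X(t) = log M_X(t) = log(λ) - log(λ - t)
K′(t) = -1/(-λ + t)

κ_1 = K′(0) = 1/λ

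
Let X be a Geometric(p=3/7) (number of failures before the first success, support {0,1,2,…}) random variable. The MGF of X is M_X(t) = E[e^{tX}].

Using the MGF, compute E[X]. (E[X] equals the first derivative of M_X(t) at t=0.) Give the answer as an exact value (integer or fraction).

E[X] = D[M](0) = 4/3

M_X(t) = 3/(7*(1 - 4*e^(t)/7))
D[M](t) = 12*e^(t)/(16*e^(2*t) - 56*e^(t) + 49)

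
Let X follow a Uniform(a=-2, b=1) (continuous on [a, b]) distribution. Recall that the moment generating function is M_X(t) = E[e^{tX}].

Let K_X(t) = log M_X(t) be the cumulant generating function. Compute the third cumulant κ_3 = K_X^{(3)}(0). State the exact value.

M_X(t) = (e^(t) - e^(-2*t))/(3*t)
K_X(t) = log M_X(t) = -log(t) + log(e^(t) - e^(-2*t)) - log(3)
K^(3)(t) = (27*t^3*e^(6*t) + 27*t^3*e^(3*t) - 2*e^(9*t) + 6*e^(6*t) - 6*e^(3*t) + 2)/(t^3*e^(9*t) - 3*t^3*e^(6*t) + 3*t^3*e^(3*t) - t^3)

κ_3 = K^(3)(0) = 0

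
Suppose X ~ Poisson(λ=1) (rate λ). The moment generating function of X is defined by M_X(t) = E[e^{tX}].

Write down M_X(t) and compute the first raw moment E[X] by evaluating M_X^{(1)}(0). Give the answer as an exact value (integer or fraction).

M_X(t) = e^(e^(t) - 1)
dM/dt = e^(-1)*e^(t)*e^(e^(t))

E[X] = dM/dt |_{t=0} = 1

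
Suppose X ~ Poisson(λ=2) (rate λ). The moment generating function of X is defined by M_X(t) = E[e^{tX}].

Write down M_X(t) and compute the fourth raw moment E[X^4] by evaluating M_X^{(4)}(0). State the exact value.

E[X^4] = M^(4)(0) = 94

M_X(t) = e^(2*e^(t) - 2)
M^(4)(t) = (16*e^(4*t)*e^(2*e^(t)) + 48*e^(3*t)*e^(2*e^(t)) + 28*e^(2*t)*e^(2*e^(t)) + 2*e^(t)*e^(2*e^(t)))*e^(-2)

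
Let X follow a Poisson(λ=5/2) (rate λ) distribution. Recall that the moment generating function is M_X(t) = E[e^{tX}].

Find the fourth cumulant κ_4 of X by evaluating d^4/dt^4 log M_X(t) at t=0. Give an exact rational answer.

M_X(t) = e^(5*e^(t)/2 - 5/2)
K_X(t) = log M_X(t) = 5*e^(t)/2 - 5/2
K^(4)(t) = 5*e^(t)/2

κ_4 = K^(4)(0) = 5/2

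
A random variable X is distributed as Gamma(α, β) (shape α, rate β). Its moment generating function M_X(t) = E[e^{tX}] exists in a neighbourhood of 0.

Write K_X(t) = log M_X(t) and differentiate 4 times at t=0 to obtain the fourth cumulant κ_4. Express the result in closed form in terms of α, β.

κ_4 = d^4K/dt^4 |_{t=0} = 6*α/β^4

M_X(t) = (β/(β - t))^α
K_X(t) = log M_X(t) = α*(log(β) - log(β - t))
dK/dt = -α/(-β + t)
d^2K/dt^2 = α/(β^2 - 2*β*t + t^2)
d^3K/dt^3 = -2*α/(-β^3 + 3*β^2*t - 3*β*t^2 + t^3)
d^4K/dt^4 = 6*α/(β^4 - 4*β^3*t + 6*β^2*t^2 - 4*β*t^3 + t^4)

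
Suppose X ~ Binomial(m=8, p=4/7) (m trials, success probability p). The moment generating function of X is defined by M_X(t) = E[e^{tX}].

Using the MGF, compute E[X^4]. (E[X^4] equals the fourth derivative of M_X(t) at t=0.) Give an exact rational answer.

E[X^4] = M′′′′(0) = 235936/343

M_X(t) = (4*e^(t)/7 + 3/7)^8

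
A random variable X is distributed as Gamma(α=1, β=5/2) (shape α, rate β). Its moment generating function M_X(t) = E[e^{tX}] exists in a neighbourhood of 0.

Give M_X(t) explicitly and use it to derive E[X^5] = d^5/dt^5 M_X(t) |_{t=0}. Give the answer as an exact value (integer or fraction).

E[X^5] = d^5M/dt^5 |_{t=0} = 768/625

M_X(t) = 5/(2*(5/2 - t))
dM/dt = 10/(4*t^2 - 20*t + 25)
d^2M/dt^2 = -40/(8*t^3 - 60*t^2 + 150*t - 125)
d^3M/dt^3 = 240/(16*t^4 - 160*t^3 + 600*t^2 - 1000*t + 625)
d^4M/dt^4 = -1920/(32*t^5 - 400*t^4 + 2000*t^3 - 5000*t^2 + 6250*t - 3125)
d^5M/dt^5 = 19200/(64*t^6 - 960*t^5 + 6000*t^4 - 20000*t^3 + 37500*t^2 - 37500*t + 15625)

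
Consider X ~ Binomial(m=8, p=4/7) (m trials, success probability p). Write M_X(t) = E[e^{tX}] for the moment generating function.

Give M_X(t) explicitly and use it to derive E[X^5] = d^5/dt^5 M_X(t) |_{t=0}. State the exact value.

E[X^5] = D^5[M](0) = 9716576/2401

M_X(t) = (4*e^(t)/7 + 3/7)^8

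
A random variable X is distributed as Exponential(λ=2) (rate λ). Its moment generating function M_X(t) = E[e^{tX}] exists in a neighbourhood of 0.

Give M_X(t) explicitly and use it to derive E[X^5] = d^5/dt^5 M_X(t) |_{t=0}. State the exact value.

M_X(t) = 2/(2 - t)
dM/dt = 2/(t^2 - 4*t + 4)
d^2M/dt^2 = -4/(t^3 - 6*t^2 + 12*t - 8)
d^3M/dt^3 = 12/(t^4 - 8*t^3 + 24*t^2 - 32*t + 16)
d^4M/dt^4 = -48/(t^5 - 10*t^4 + 40*t^3 - 80*t^2 + 80*t - 32)
d^5M/dt^5 = 240/(t^6 - 12*t^5 + 60*t^4 - 160*t^3 + 240*t^2 - 192*t + 64)

E[X^5] = d^5M/dt^5 |_{t=0} = 15/4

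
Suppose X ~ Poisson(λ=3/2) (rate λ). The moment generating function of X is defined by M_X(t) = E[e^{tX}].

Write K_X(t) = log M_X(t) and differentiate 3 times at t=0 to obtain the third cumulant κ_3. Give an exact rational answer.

M_X(t) = e^(3*e^(t)/2 - 3/2)
K_X(t) = log M_X(t) = 3*e^(t)/2 - 3/2
dK/dt = 3*e^(t)/2
d^2K/dt^2 = 3*e^(t)/2
d^3K/dt^3 = 3*e^(t)/2

κ_3 = d^3K/dt^3 |_{t=0} = 3/2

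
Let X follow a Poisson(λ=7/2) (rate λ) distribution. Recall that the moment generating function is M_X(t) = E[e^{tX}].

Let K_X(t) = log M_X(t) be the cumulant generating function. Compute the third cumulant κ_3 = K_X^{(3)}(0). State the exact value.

M_X(t) = e^(7*e^(t)/2 - 7/2)
K_X(t) = log M_X(t) = 7*e^(t)/2 - 7/2
D^3[K](t) = 7*e^(t)/2

κ_3 = D^3[K](0) = 7/2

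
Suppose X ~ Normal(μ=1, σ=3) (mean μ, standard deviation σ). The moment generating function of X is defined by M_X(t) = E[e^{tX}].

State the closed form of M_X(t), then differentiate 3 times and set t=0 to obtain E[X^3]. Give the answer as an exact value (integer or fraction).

E[X^3] = D^3[M](0) = 28

M_X(t) = e^(9*t^2/2 + t)
D^3[M](t) = 729*t^3*e^(t)*e^(9*t^2/2) + 243*t^2*e^(t)*e^(9*t^2/2) + 270*t*e^(t)*e^(9*t^2/2) + 28*e^(t)*e^(9*t^2/2)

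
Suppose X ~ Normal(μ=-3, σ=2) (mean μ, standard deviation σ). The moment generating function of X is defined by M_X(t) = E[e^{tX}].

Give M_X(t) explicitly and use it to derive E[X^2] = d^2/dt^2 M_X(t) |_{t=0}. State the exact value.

E[X^2] = d^2M/dt^2 |_{t=0} = 13

M_X(t) = e^(2*t^2 - 3*t)
dM/dt = 4*t*e^(-3*t)*e^(2*t^2) - 3*e^(-3*t)*e^(2*t^2)
d^2M/dt^2 = (16*t^2*e^(2*t^2) - 24*t*e^(2*t^2) + 13*e^(2*t^2))*e^(-3*t)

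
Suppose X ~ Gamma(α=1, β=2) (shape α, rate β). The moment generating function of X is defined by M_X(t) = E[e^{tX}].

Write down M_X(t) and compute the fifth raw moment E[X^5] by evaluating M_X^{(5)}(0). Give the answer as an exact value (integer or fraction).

E[X^5] = d^5M/dt^5 |_{t=0} = 15/4

M_X(t) = 2/(2 - t)
dM/dt = 2/(t^2 - 4*t + 4)
d^2M/dt^2 = -4/(t^3 - 6*t^2 + 12*t - 8)
d^3M/dt^3 = 12/(t^4 - 8*t^3 + 24*t^2 - 32*t + 16)
d^4M/dt^4 = -48/(t^5 - 10*t^4 + 40*t^3 - 80*t^2 + 80*t - 32)
d^5M/dt^5 = 240/(t^6 - 12*t^5 + 60*t^4 - 160*t^3 + 240*t^2 - 192*t + 64)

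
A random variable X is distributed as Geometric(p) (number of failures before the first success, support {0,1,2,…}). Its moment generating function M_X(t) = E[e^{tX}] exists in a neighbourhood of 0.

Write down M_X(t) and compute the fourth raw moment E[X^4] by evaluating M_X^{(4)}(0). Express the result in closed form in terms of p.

E[X^4] = d^4M/dt^4 |_{t=0} = 1 - 15/p + 50/p^2 - 60/p^3 + 24/p^4

M_X(t) = p/(-(1 - p)*e^(t) + 1)
dM/dt = (-p^2*e^(t) + p*e^(t))/(p^2*e^(2*t) - 2*p*e^(2*t) + 2*p*e^(t) + e^(2*t) - 2*e^(t) + 1)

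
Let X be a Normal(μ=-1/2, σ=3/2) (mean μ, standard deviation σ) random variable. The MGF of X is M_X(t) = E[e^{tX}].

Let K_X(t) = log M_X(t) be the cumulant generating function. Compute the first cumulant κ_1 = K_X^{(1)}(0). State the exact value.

M_X(t) = e^(9*t^2/8 - t/2)
K_X(t) = log M_X(t) = 9*t^2/8 - t/2
dK/dt = 9*t/4 - 1/2

κ_1 = dK/dt |_{t=0} = -1/2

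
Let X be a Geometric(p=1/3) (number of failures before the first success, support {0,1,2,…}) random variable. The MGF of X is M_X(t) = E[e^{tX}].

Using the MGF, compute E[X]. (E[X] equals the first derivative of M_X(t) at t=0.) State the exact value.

M_X(t) = 1/(3*(1 - 2*e^(t)/3))
dM/dt = 2*e^(t)/(4*e^(2*t) - 12*e^(t) + 9)

E[X] = dM/dt |_{t=0} = 2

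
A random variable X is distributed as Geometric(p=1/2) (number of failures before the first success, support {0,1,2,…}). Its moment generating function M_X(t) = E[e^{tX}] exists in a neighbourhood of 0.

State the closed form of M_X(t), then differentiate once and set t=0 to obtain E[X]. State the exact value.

M_X(t) = 1/(2*(1 - e^(t)/2))
dM/dt = e^(t)/(e^(2*t) - 4*e^(t) + 4)

E[X] = dM/dt |_{t=0} = 1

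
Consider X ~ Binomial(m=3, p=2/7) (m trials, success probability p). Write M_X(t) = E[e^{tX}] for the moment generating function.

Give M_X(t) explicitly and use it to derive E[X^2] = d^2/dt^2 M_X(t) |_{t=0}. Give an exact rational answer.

E[X^2] = d^2M/dt^2 |_{t=0} = 66/49

M_X(t) = (2*e^(t)/7 + 5/7)^3
dM/dt = 24*e^(3*t)/343 + 120*e^(2*t)/343 + 150*e^(t)/343
d^2M/dt^2 = 72*e^(3*t)/343 + 240*e^(2*t)/343 + 150*e^(t)/343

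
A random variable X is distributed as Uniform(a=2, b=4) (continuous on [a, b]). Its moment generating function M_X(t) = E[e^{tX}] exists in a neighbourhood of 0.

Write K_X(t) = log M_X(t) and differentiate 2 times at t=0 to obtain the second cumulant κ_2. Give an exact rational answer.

κ_2 = D^2[K](0) = 1/3

M_X(t) = (e^(4*t) - e^(2*t))/(2*t)
K_X(t) = log M_X(t) = -log(t) + log(e^(4*t) - e^(2*t)) - log(2)
D^2[K](t) = (-4*t^2*e^(2*t) + e^(4*t) - 2*e^(2*t) + 1)/(t^2*e^(4*t) - 2*t^2*e^(2*t) + t^2)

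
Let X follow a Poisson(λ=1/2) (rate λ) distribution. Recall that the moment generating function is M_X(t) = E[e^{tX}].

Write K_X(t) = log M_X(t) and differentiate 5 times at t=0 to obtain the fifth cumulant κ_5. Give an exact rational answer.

κ_5 = D^5[K](0) = 1/2

M_X(t) = e^(e^(t)/2 - 1/2)
K_X(t) = log M_X(t) = e^(t)/2 - 1/2
D^5[K](t) = e^(t)/2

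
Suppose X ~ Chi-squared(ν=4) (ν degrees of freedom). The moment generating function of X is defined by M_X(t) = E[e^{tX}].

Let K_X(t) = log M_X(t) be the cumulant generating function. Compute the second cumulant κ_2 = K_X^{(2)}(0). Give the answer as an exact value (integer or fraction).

κ_2 = d^2K/dt^2 |_{t=0} = 8

M_X(t) = (1 - 2*t)^(-2)
K_X(t) = log M_X(t) = -2*log(1 - 2*t)
dK/dt = -4/(2*t - 1)
d^2K/dt^2 = 8/(4*t^2 - 4*t + 1)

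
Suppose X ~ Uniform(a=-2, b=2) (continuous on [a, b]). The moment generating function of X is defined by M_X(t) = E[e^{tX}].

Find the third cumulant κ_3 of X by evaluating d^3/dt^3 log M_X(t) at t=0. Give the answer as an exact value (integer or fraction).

κ_3 = K^(3)(0) = 0

M_X(t) = (e^(2*t) - e^(-2*t))/(4*t)
K_X(t) = log M_X(t) = -log(t) + log(e^(2*t) - e^(-2*t)) - 2*log(2)
K^(3)(t) = (64*t^3*e^(8*t) + 64*t^3*e^(4*t) - 2*e^(12*t) + 6*e^(8*t) - 6*e^(4*t) + 2)/(t^3*e^(12*t) - 3*t^3*e^(8*t) + 3*t^3*e^(4*t) - t^3)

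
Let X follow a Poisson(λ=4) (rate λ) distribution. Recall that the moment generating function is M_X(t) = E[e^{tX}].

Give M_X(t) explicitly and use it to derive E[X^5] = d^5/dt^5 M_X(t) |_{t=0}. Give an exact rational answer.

E[X^5] = d^5M/dt^5 |_{t=0} = 5428

M_X(t) = e^(4*e^(t) - 4)
dM/dt = 4*e^(-4)*e^(t)*e^(4*e^(t))
d^2M/dt^2 = (16*e^(2*t)*e^(4*e^(t)) + 4*e^(t)*e^(4*e^(t)))*e^(-4)
d^3M/dt^3 = (64*e^(3*t)*e^(4*e^(t)) + 48*e^(2*t)*e^(4*e^(t)) + 4*e^(t)*e^(4*e^(t)))*e^(-4)
d^4M/dt^4 = (256*e^(4*t)*e^(4*e^(t)) + 384*e^(3*t)*e^(4*e^(t)) + 112*e^(2*t)*e^(4*e^(t)) + 4*e^(t)*e^(4*e^(t)))*e^(-4)
d^5M/dt^5 = (1024*e^(5*t)*e^(4*e^(t)) + 2560*e^(4*t)*e^(4*e^(t)) + 1600*e^(3*t)*e^(4*e^(t)) + 240*e^(2*t)*e^(4*e^(t)) + 4*e^(t)*e^(4*e^(t)))*e^(-4)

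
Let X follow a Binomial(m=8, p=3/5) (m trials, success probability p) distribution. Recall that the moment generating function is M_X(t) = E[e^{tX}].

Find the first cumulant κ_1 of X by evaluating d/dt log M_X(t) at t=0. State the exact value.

M_X(t) = (3*e^(t)/5 + 2/5)^8
K_X(t) = log M_X(t) = 8*log(3*e^(t)/5 + 2/5)
dK/dt = 24*e^(t)/(3*e^(t) + 2)

κ_1 = dK/dt |_{t=0} = 24/5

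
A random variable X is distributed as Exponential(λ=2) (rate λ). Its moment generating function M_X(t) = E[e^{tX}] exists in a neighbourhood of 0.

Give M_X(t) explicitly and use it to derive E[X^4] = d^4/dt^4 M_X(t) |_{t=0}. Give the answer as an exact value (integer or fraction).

E[X^4] = D^4[M](0) = 3/2

M_X(t) = 2/(2 - t)
D^4[M](t) = -48/(t^5 - 10*t^4 + 40*t^3 - 80*t^2 + 80*t - 32)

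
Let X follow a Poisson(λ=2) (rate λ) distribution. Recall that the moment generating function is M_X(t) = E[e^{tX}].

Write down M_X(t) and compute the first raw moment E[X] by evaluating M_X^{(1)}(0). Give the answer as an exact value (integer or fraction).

M_X(t) = e^(2*e^(t) - 2)
M′(t) = 2*e^(-2)*e^(t)*e^(2*e^(t))

E[X] = M′(0) = 2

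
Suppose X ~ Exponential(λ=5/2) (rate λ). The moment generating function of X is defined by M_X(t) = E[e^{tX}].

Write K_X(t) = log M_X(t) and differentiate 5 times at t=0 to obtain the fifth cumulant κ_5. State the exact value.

κ_5 = d^5K/dt^5 |_{t=0} = 768/3125

M_X(t) = 5/(2*(5/2 - t))
K_X(t) = log M_X(t) = -log(5/2 - t) - log(2) + log(5)
dK/dt = -2/(2*t - 5)
d^2K/dt^2 = 4/(4*t^2 - 20*t + 25)
d^3K/dt^3 = -16/(8*t^3 - 60*t^2 + 150*t - 125)
d^4K/dt^4 = 96/(16*t^4 - 160*t^3 + 600*t^2 - 1000*t + 625)
d^5K/dt^5 = -768/(32*t^5 - 400*t^4 + 2000*t^3 - 5000*t^2 + 6250*t - 3125)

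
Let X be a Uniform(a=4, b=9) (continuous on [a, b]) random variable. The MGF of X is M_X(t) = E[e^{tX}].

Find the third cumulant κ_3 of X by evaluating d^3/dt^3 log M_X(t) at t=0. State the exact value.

κ_3 = K^(3)(0) = 0

M_X(t) = (e^(9*t) - e^(4*t))/(5*t)
K_X(t) = log M_X(t) = -log(t) + log(e^(9*t) - e^(4*t)) - log(5)
K^(3)(t) = (125*t^3*e^(10*t) + 125*t^3*e^(5*t) - 2*e^(15*t) + 6*e^(10*t) - 6*e^(5*t) + 2)/(t^3*e^(15*t) - 3*t^3*e^(10*t) + 3*t^3*e^(5*t) - t^3)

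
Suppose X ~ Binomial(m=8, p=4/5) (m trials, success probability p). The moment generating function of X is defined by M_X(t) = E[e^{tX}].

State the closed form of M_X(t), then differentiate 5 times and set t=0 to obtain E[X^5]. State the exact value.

M_X(t) = (4*e^(t)/5 + 1/5)^8

E[X^5] = D^5[M](0) = 8705056/625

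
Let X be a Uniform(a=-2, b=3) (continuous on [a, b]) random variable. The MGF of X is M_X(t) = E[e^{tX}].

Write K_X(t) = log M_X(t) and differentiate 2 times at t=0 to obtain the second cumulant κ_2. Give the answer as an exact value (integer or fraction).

M_X(t) = (e^(3*t) - e^(-2*t))/(5*t)
K_X(t) = log M_X(t) = -log(t) + log(e^(3*t) - e^(-2*t)) - log(5)
dK/dt = (3*t*e^(5*t) + 2*t - e^(5*t) + 1)/(t*e^(5*t) - t)
d^2K/dt^2 = (-25*t^2*e^(5*t) + e^(10*t) - 2*e^(5*t) + 1)/(t^2*e^(10*t) - 2*t^2*e^(5*t) + t^2)

κ_2 = d^2K/dt^2 |_{t=0} = 25/12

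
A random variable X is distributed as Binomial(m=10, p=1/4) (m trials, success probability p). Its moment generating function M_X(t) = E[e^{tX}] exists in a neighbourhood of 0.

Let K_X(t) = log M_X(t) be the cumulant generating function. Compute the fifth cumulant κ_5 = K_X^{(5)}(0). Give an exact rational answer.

M_X(t) = (e^(t)/4 + 3/4)^10
K_X(t) = log M_X(t) = 10*log(e^(t)/4 + 3/4)
D^5[K](t) = (-30*e^(4*t) + 990*e^(3*t) - 2970*e^(2*t) + 810*e^(t))/(e^(5*t) + 15*e^(4*t) + 90*e^(3*t) + 270*e^(2*t) + 405*e^(t) + 243)

κ_5 = D^5[K](0) = -75/64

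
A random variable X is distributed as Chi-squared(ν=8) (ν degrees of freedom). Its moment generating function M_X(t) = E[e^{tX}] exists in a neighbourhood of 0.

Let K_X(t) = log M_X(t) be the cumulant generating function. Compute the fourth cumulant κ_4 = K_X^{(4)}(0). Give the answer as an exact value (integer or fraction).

M_X(t) = (1 - 2*t)^(-4)
K_X(t) = log M_X(t) = -4*log(1 - 2*t)
D^4[K](t) = 384/(16*t^4 - 32*t^3 + 24*t^2 - 8*t + 1)

κ_4 = D^4[K](0) = 384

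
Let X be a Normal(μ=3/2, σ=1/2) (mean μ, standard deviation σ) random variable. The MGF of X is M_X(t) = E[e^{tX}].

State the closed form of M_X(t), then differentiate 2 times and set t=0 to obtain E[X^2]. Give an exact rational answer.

E[X^2] = D^2[M](0) = 5/2

M_X(t) = e^(t^2/8 + 3*t/2)
D^2[M](t) = t^2*e^(3*t/2)*e^(t^2/8)/16 + 3*t*e^(3*t/2)*e^(t^2/8)/4 + 5*e^(3*t/2)*e^(t^2/8)/2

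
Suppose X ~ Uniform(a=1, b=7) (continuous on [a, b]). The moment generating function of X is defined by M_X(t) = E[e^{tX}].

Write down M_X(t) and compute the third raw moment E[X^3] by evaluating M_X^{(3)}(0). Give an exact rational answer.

M_X(t) = (e^(7*t) - e^(t))/(6*t)
M^(3)(t) = (343*t^3*e^(7*t) - t^3*e^(t) - 147*t^2*e^(7*t) + 3*t^2*e^(t) + 42*t*e^(7*t) - 6*t*e^(t) - 6*e^(7*t) + 6*e^(t))/(6*t^4)

E[X^3] = M^(3)(0) = 100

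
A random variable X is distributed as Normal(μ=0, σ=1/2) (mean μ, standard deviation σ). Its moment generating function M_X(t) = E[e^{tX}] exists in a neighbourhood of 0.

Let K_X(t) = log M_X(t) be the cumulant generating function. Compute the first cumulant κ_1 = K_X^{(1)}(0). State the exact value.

κ_1 = K′(0) = 0

M_X(t) = e^(t^2/8)
K_X(t) = log M_X(t) = t^2/8
K′(t) = t/4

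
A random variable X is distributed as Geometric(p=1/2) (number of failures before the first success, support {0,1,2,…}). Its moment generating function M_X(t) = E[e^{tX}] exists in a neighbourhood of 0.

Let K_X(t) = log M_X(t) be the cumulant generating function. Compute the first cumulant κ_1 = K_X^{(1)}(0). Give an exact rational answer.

κ_1 = dK/dt |_{t=0} = 1

M_X(t) = 1/(2*(1 - e^(t)/2))
K_X(t) = log M_X(t) = -log(1 - e^(t)/2) - log(2)
dK/dt = -e^(t)/(e^(t) - 2)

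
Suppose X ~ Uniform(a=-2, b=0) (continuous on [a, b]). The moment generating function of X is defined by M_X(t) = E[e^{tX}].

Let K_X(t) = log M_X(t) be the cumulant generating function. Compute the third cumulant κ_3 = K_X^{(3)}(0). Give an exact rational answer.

M_X(t) = (1 - e^(-2*t))/(2*t)
K_X(t) = log M_X(t) = -log(t) + log(1 - e^(-2*t)) - log(2)
K^(3)(t) = (8*t^3*e^(4*t) + 8*t^3*e^(2*t) - 2*e^(6*t) + 6*e^(4*t) - 6*e^(2*t) + 2)/(t^3*e^(6*t) - 3*t^3*e^(4*t) + 3*t^3*e^(2*t) - t^3)

κ_3 = K^(3)(0) = 0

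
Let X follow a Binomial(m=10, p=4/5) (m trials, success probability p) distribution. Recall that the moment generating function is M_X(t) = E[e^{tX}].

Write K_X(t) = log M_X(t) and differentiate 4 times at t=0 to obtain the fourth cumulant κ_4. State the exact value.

κ_4 = D^4[K](0) = 8/125

M_X(t) = (4*e^(t)/5 + 1/5)^10
K_X(t) = log M_X(t) = 10*log(4*e^(t)/5 + 1/5)
D^4[K](t) = (640*e^(3*t) - 640*e^(2*t) + 40*e^(t))/(256*e^(4*t) + 256*e^(3*t) + 96*e^(2*t) + 16*e^(t) + 1)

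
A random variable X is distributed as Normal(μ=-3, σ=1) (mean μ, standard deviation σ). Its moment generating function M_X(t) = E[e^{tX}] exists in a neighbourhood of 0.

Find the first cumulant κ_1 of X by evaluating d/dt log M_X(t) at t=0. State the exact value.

M_X(t) = e^(t^2/2 - 3*t)
K_X(t) = log M_X(t) = t^2/2 - 3*t
dK/dt = t - 3

κ_1 = dK/dt |_{t=0} = -3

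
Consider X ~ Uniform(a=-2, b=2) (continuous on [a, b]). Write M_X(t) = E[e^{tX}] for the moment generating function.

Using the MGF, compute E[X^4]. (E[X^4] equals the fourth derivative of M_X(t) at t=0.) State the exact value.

M_X(t) = (e^(2*t) - e^(-2*t))/(4*t)
dM/dt = (2*t*e^(4*t) + 2*t - e^(4*t) + 1)*e^(-2*t)/(4*t^2)
d^2M/dt^2 = (2*t^2*e^(4*t) - 2*t^2 - 2*t*e^(4*t) - 2*t + e^(4*t) - 1)*e^(-2*t)/(2*t^3)
d^3M/dt^3 = (4*t^3*e^(4*t) + 4*t^3 - 6*t^2*e^(4*t) + 6*t^2 + 6*t*e^(4*t) + 6*t - 3*e^(4*t) + 3)*e^(-2*t)/(2*t^4)
d^4M/dt^4 = (4*t^4*e^(4*t) - 4*t^4 - 8*t^3*e^(4*t) - 8*t^3 + 12*t^2*e^(4*t) - 12*t^2 - 12*t*e^(4*t) - 12*t + 6*e^(4*t) - 6)*e^(-2*t)/t^5

E[X^4] = d^4M/dt^4 |_{t=0} = 16/5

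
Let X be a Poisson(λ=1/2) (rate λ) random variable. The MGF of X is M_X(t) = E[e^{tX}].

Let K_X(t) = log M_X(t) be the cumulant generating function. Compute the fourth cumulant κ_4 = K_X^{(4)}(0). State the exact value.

κ_4 = K^(4)(0) = 1/2

M_X(t) = e^(e^(t)/2 - 1/2)
K_X(t) = log M_X(t) = e^(t)/2 - 1/2
K^(4)(t) = e^(t)/2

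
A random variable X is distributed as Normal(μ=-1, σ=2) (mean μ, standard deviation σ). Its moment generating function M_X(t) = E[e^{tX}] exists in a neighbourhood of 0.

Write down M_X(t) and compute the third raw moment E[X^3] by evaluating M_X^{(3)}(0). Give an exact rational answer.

E[X^3] = M′′′(0) = -13

M_X(t) = e^(2*t^2 - t)
M′(t) = 4*t*e^(-t)*e^(2*t^2) - e^(-t)*e^(2*t^2)
M′′(t) = (16*t^2*e^(2*t^2) - 8*t*e^(2*t^2) + 5*e^(2*t^2))*e^(-t)
M′′′(t) = (64*t^3*e^(2*t^2) - 48*t^2*e^(2*t^2) + 60*t*e^(2*t^2) - 13*e^(2*t^2))*e^(-t)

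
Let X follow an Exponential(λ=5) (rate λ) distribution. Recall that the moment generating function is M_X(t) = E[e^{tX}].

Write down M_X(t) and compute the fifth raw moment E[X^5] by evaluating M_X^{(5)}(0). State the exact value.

E[X^5] = D^5[M](0) = 24/625

M_X(t) = 5/(5 - t)
D^5[M](t) = 600/(t^6 - 30*t^5 + 375*t^4 - 2500*t^3 + 9375*t^2 - 18750*t + 15625)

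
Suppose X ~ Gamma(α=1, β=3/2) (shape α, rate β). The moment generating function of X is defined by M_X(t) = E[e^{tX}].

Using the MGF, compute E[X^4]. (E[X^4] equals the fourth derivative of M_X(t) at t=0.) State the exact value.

E[X^4] = d^4M/dt^4 |_{t=0} = 128/27

M_X(t) = 3/(2*(3/2 - t))
dM/dt = 6/(4*t^2 - 12*t + 9)
d^2M/dt^2 = -24/(8*t^3 - 36*t^2 + 54*t - 27)
d^3M/dt^3 = 144/(16*t^4 - 96*t^3 + 216*t^2 - 216*t + 81)
d^4M/dt^4 = -1152/(32*t^5 - 240*t^4 + 720*t^3 - 1080*t^2 + 810*t - 243)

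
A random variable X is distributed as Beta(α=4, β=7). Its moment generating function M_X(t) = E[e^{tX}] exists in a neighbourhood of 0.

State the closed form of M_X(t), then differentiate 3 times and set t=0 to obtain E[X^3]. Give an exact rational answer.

M_X(t) = ₁F₁(4; 11; t)
M′(t) = 4*₁F₁(5; 12; t)/11
M′′(t) = 5*₁F₁(6; 13; t)/33
M′′′(t) = 10*₁F₁(7; 14; t)/143

E[X^3] = M′′′(0) = 10/143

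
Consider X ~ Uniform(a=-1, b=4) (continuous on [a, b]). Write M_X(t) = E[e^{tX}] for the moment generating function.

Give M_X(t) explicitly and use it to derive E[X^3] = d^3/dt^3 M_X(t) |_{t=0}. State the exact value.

M_X(t) = (e^(4*t) - e^(-t))/(5*t)
D^3[M](t) = (64*t^3*e^(5*t) + t^3 - 48*t^2*e^(5*t) + 3*t^2 + 24*t*e^(5*t) + 6*t - 6*e^(5*t) + 6)*e^(-t)/(5*t^4)

E[X^3] = D^3[M](0) = 51/4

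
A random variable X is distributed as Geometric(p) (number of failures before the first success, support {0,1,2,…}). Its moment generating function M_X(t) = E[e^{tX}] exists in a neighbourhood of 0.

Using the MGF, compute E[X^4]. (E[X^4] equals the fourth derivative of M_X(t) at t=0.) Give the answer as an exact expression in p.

M_X(t) = p/(-(1 - p)*e^(t) + 1)
M′(t) = (-p^2*e^(t) + p*e^(t))/(p^2*e^(2*t) - 2*p*e^(2*t) + 2*p*e^(t) + e^(2*t) - 2*e^(t) + 1)

E[X^4] = M′′′′(0) = 1 - 15/p + 50/p^2 - 60/p^3 + 24/p^4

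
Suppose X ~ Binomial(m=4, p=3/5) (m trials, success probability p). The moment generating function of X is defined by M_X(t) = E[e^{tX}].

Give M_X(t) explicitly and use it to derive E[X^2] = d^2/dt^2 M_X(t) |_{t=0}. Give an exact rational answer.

E[X^2] = D^2[M](0) = 168/25

M_X(t) = (3*e^(t)/5 + 2/5)^4
D^2[M](t) = 1296*e^(4*t)/625 + 1944*e^(3*t)/625 + 864*e^(2*t)/625 + 96*e^(t)/625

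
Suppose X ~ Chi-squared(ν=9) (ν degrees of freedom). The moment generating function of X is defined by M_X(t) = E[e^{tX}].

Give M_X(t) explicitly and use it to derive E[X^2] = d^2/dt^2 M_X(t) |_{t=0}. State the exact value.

M_X(t) = (1 - 2*t)^(-9/2)
M′(t) = -9/(32*t^5*√(1 - 2*t) - 80*t^4*√(1 - 2*t) + 80*t^3*√(1 - 2*t) - 40*t^2*√(1 - 2*t) + 10*t*√(1 - 2*t) - √(1 - 2*t))
M′′(t) = 99/(64*t^6*√(1 - 2*t) - 192*t^5*√(1 - 2*t) + 240*t^4*√(1 - 2*t) - 160*t^3*√(1 - 2*t) + 60*t^2*√(1 - 2*t) - 12*t*√(1 - 2*t) + √(1 - 2*t))

E[X^2] = M′′(0) = 99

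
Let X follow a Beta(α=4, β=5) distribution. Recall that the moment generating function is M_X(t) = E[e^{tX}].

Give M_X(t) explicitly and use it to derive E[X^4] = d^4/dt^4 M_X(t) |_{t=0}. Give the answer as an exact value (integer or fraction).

M_X(t) = ₁F₁(4; 9; t)
D^4[M](t) = 7*₁F₁(8; 13; t)/99

E[X^4] = D^4[M](0) = 7/99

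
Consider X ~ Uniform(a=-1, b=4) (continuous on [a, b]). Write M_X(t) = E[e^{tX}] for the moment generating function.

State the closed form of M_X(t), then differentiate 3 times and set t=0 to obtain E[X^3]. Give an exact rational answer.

E[X^3] = d^3M/dt^3 |_{t=0} = 51/4

M_X(t) = (e^(4*t) - e^(-t))/(5*t)
dM/dt = (4*t*e^(5*t) + t - e^(5*t) + 1)*e^(-t)/(5*t^2)
d^2M/dt^2 = (16*t^2*e^(5*t) - t^2 - 8*t*e^(5*t) - 2*t + 2*e^(5*t) - 2)*e^(-t)/(5*t^3)
d^3M/dt^3 = (64*t^3*e^(5*t) + t^3 - 48*t^2*e^(5*t) + 3*t^2 + 24*t*e^(5*t) + 6*t - 6*e^(5*t) + 6)*e^(-t)/(5*t^4)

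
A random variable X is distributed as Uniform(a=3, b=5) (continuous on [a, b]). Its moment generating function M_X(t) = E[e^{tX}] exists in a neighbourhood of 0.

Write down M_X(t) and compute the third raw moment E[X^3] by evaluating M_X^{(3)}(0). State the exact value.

M_X(t) = (e^(5*t) - e^(3*t))/(2*t)
D^3[M](t) = (125*t^3*e^(5*t) - 27*t^3*e^(3*t) - 75*t^2*e^(5*t) + 27*t^2*e^(3*t) + 30*t*e^(5*t) - 18*t*e^(3*t) - 6*e^(5*t) + 6*e^(3*t))/(2*t^4)

E[X^3] = D^3[M](0) = 68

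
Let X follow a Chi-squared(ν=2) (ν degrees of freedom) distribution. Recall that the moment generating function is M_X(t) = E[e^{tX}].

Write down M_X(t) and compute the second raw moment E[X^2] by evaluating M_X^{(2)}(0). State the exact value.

E[X^2] = M^(2)(0) = 8

M_X(t) = 1/(1 - 2*t)
M^(2)(t) = -8/(8*t^3 - 12*t^2 + 6*t - 1)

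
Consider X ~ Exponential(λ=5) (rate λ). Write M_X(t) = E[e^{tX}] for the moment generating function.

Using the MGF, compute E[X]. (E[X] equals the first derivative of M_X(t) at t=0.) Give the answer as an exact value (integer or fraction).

M_X(t) = 5/(5 - t)
D[M](t) = 5/(t^2 - 10*t + 25)

E[X] = D[M](0) = 1/5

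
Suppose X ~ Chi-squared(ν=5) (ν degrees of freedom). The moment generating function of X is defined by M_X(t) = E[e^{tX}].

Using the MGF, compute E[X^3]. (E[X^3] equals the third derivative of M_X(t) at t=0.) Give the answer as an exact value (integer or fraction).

M_X(t) = (1 - 2*t)^(-5/2)
D^3[M](t) = -315/(32*t^5*√(1 - 2*t) - 80*t^4*√(1 - 2*t) + 80*t^3*√(1 - 2*t) - 40*t^2*√(1 - 2*t) + 10*t*√(1 - 2*t) - √(1 - 2*t))

E[X^3] = D^3[M](0) = 315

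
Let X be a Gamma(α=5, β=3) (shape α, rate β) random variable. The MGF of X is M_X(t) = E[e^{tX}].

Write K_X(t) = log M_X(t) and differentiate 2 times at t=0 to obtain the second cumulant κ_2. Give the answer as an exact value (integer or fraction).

M_X(t) = 243/(3 - t)^5
K_X(t) = log M_X(t) = -5*log(3 - t) + 5*log(3)
dK/dt = -5/(t - 3)
d^2K/dt^2 = 5/(t^2 - 6*t + 9)

κ_2 = d^2K/dt^2 |_{t=0} = 5/9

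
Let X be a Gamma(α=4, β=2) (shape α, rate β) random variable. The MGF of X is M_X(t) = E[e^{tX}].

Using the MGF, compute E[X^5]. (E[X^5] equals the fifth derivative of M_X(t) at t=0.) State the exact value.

E[X^5] = M^(5)(0) = 210

M_X(t) = 16/(2 - t)^4
M^(5)(t) = -107520/(t^9 - 18*t^8 + 144*t^7 - 672*t^6 + 2016*t^5 - 4032*t^4 + 5376*t^3 - 4608*t^2 + 2304*t - 512)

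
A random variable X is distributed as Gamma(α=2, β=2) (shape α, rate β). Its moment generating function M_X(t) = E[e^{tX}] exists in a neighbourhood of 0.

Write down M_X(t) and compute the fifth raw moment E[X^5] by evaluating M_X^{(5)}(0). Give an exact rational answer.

M_X(t) = 4/(2 - t)^2
D^5[M](t) = -2880/(t^7 - 14*t^6 + 84*t^5 - 280*t^4 + 560*t^3 - 672*t^2 + 448*t - 128)

E[X^5] = D^5[M](0) = 45/2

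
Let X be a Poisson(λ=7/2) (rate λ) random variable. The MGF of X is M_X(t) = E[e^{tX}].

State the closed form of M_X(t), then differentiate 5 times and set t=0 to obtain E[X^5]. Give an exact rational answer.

E[X^5] = D^5[M](0) = 105119/32

M_X(t) = e^(7*e^(t)/2 - 7/2)
D^5[M](t) = (16807*e^(5*t)*e^(7*e^(t)/2) + 48020*e^(4*t)*e^(7*e^(t)/2) + 34300*e^(3*t)*e^(7*e^(t)/2) + 5880*e^(2*t)*e^(7*e^(t)/2) + 112*e^(t)*e^(7*e^(t)/2))*e^(-7/2)/32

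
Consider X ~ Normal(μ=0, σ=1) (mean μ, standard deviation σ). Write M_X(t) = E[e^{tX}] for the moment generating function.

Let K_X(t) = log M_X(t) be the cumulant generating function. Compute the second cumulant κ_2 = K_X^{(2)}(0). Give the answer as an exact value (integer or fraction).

M_X(t) = e^(t^2/2)
K_X(t) = log M_X(t) = t^2/2
K′(t) = t
K′′(t) = 1

κ_2 = K′′(0) = 1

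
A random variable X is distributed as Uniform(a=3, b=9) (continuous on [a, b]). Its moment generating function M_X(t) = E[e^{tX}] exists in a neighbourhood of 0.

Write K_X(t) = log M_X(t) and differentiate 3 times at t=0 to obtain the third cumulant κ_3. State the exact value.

M_X(t) = (e^(9*t) - e^(3*t))/(6*t)
K_X(t) = log M_X(t) = -log(t) + log(e^(9*t) - e^(3*t)) - log(6)
K′(t) = (9*t*e^(6*t) - 3*t - e^(6*t) + 1)/(t*e^(6*t) - t)
K′′(t) = (-36*t^2*e^(6*t) + e^(12*t) - 2*e^(6*t) + 1)/(t^2*e^(12*t) - 2*t^2*e^(6*t) + t^2)
K′′′(t) = (216*t^3*e^(12*t) + 216*t^3*e^(6*t) - 2*e^(18*t) + 6*e^(12*t) - 6*e^(6*t) + 2)/(t^3*e^(18*t) - 3*t^3*e^(12*t) + 3*t^3*e^(6*t) - t^3)

κ_3 = K′′′(0) = 0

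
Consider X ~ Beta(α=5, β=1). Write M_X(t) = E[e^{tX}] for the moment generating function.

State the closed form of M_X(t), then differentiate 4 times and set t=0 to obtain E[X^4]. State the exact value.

M_X(t) = ₁F₁(5; 6; t)
D^4[M](t) = 5*₁F₁(9; 10; t)/9

E[X^4] = D^4[M](0) = 5/9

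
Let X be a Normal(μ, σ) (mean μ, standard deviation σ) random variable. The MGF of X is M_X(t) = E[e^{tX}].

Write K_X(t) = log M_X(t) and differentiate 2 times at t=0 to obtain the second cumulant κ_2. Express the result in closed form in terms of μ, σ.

κ_2 = D^2[K](0) = σ^2

M_X(t) = e^(μ*t + σ^2*t^2/2)
K_X(t) = log M_X(t) = μ*t + σ^2*t^2/2
D^2[K](t) = σ^2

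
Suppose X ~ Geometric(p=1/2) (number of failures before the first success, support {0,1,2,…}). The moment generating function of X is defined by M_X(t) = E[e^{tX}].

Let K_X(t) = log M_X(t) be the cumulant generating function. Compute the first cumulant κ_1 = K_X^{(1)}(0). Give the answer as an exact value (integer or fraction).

M_X(t) = 1/(2*(1 - e^(t)/2))
K_X(t) = log M_X(t) = -log(1 - e^(t)/2) - log(2)
dK/dt = -e^(t)/(e^(t) - 2)

κ_1 = dK/dt |_{t=0} = 1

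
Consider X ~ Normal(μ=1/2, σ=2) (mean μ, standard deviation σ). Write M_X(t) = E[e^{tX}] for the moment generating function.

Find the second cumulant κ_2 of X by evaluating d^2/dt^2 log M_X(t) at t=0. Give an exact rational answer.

M_X(t) = e^(2*t^2 + t/2)
K_X(t) = log M_X(t) = 2*t^2 + t/2
K′(t) = 4*t + 1/2
K′′(t) = 4

κ_2 = K′′(0) = 4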